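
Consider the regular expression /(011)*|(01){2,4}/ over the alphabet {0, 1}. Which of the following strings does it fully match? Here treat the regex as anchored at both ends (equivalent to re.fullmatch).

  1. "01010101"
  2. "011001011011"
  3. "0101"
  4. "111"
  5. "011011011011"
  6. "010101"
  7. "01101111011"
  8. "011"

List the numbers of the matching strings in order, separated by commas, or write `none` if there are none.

1, 3, 5, 6, 8

1 → match
2 → no match
3 → match
4 → no match
5 → match
6 → match
7 → no match
8 → match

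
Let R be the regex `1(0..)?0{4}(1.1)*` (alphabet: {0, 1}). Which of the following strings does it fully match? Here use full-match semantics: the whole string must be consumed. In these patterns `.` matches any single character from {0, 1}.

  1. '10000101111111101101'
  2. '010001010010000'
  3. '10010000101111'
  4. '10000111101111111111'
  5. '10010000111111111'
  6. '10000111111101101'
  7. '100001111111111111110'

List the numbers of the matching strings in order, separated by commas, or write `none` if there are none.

1 → match
2 → no match — must start with '1'
3 → match
4 → match
5 → match
6 → match
7 → no match

1, 3, 4, 5, 6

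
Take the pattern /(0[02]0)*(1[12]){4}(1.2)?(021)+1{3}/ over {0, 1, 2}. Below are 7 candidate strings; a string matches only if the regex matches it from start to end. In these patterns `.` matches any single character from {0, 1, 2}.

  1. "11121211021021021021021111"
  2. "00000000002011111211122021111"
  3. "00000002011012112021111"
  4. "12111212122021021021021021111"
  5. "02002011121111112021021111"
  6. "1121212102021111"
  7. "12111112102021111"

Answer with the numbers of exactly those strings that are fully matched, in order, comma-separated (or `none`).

1 → match
2 → match
3 → no match
4 → match
5 → match
6 → no match
7 → match

1, 2, 4, 5, 7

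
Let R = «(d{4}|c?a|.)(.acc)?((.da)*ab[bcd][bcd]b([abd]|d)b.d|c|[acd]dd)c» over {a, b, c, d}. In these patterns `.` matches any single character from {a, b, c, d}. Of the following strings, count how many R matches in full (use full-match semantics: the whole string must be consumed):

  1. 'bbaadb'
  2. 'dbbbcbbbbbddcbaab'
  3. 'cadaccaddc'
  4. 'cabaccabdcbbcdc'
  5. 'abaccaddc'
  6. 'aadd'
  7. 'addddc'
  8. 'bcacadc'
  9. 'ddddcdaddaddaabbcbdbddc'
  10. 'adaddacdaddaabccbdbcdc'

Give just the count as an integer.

3

1 → no match — must end with 'c'
2 → no match — must end with 'c'
3 → match
4 → no match
5 → match
6 → no match — must end with 'c'
7 → no match
8 → no match
9 → match
10 → no match
Total matched: 3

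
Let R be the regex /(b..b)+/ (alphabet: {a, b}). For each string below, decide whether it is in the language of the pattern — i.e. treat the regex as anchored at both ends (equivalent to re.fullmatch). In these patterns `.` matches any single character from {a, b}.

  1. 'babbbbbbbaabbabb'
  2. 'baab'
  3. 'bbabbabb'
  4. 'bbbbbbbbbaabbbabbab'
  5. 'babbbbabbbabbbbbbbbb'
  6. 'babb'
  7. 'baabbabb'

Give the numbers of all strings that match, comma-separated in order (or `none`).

1, 2, 3, 5, 6, 7

1 → match
2. 'baab' → match
3. 'bbabbabb' → match
4 → no match
5 → match
6. 'babb' → match
7. 'baabbabb' → match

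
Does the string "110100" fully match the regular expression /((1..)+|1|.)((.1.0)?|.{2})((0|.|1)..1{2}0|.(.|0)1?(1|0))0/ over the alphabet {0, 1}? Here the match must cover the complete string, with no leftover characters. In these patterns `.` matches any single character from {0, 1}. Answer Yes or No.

Yes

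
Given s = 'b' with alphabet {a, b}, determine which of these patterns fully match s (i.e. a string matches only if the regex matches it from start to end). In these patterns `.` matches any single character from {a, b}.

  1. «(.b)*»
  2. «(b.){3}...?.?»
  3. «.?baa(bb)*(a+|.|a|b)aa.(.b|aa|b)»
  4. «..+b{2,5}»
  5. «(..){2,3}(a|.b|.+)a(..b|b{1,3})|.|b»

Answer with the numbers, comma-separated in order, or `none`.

5

1 → no match
2 → no match
3 → no match
4 → no match
5 → match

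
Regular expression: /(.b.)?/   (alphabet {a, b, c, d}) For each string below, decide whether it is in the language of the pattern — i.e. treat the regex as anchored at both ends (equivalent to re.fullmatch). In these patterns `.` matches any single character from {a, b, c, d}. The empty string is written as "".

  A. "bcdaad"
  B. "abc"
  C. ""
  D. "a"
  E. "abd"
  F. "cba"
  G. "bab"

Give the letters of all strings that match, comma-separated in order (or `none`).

B, C, E, F

A → no match
B → match
C → match
D → no match
E → match
F → match
G → no match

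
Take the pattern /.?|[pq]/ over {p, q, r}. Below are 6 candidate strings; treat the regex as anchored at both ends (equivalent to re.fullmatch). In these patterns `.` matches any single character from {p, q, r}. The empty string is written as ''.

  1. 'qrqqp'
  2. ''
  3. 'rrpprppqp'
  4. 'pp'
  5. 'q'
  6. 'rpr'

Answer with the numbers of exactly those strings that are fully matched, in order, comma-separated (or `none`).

1 → no match
2 → match
3 → no match
4 → no match
5 → match
6 → no match

2, 5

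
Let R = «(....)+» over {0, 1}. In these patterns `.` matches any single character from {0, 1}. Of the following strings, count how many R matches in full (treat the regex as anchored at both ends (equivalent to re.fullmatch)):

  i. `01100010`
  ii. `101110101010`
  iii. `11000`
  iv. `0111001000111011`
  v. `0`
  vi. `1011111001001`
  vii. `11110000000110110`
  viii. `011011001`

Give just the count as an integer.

3

i → match
ii → match
iii → no match
iv → match
v → no match
vi → no match
vii → no match
viii → no match
Total matched: 3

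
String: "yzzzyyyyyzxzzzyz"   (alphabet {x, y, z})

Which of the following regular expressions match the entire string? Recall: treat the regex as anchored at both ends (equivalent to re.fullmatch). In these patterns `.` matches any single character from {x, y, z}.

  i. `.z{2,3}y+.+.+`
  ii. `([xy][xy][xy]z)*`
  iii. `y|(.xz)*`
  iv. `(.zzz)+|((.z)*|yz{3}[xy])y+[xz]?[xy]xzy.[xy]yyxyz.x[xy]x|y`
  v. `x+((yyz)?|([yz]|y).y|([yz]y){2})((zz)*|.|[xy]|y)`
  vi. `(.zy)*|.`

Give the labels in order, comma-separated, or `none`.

i

i → match
ii → no match
iii → no match
iv → no match
v → no match — must start with "x"
vi → no match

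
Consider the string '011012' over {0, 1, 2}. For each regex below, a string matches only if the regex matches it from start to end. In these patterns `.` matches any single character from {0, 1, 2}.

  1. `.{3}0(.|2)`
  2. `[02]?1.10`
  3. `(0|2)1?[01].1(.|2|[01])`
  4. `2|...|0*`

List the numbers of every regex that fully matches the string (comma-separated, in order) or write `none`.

3

1 → no match
2 → no match — must end with '10'
3 → match
4 → no match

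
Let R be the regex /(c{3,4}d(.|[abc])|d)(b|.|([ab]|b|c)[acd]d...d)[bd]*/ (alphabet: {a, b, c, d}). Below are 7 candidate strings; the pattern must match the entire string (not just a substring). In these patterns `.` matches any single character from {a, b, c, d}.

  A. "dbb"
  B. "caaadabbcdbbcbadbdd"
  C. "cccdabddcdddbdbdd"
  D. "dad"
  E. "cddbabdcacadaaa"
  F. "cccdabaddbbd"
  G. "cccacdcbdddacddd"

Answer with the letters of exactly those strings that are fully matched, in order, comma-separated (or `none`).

A, C, D, F

A. "dbb" → match
B → no match
C → match
D. "dad" → match
E → no match
F. "cccdabaddbbd" → match
G → no match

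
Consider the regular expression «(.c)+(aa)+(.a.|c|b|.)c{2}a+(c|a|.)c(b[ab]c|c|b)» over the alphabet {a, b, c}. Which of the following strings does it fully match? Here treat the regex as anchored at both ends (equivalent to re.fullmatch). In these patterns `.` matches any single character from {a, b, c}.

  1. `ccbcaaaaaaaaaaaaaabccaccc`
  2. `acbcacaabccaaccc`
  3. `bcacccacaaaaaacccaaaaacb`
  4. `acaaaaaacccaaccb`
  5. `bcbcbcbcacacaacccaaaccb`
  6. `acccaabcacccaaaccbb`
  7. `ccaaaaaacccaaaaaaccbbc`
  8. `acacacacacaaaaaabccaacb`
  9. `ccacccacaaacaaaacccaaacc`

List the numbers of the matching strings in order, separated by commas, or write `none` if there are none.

1 → match
2 → match
3 → match
4 → match
5 → match
6 → no match
7 → match
8 → match
9 → no match

1, 2, 3, 4, 5, 7, 8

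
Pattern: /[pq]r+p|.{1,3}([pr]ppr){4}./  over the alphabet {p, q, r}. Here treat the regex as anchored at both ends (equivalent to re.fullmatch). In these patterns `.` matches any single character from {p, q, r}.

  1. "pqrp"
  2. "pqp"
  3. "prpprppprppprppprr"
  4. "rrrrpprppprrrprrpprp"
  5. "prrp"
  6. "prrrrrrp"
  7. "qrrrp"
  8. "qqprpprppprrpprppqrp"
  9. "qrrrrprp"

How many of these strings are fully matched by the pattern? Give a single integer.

1. "pqrp" → no match
2. "pqp" → no match
3 → match
4 → no match
5. "prrp" → match
6. "prrrrrrp" → match
7. "qrrrp" → match
8 → no match
9. "qrrrrprp" → no match
Total matched: 4

4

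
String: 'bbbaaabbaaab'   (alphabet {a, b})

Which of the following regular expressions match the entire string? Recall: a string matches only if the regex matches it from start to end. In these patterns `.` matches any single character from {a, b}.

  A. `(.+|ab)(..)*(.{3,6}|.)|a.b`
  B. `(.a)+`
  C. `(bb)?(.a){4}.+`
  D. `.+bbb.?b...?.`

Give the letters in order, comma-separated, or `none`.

A

A → match
B → no match — must end with 'a'
C → no match
D → no match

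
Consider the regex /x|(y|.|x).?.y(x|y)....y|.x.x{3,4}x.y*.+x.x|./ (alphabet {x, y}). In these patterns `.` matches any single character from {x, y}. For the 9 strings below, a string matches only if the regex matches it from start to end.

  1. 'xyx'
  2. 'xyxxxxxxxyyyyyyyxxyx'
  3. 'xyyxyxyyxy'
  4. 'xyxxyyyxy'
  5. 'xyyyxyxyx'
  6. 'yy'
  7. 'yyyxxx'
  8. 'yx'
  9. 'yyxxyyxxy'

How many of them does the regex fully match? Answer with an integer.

1 → no match
2 → no match
3 → no match
4 → no match
5 → no match
6 → no match
7 → no match
8 → no match
9 → no match
Total matched: 0

0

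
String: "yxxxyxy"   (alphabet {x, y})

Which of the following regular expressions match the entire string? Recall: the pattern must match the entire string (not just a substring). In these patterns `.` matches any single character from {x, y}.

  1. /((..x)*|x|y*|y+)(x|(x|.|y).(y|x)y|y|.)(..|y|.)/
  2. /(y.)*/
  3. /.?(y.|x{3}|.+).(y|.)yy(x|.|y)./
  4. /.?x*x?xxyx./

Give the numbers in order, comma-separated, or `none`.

1 → match
2 → no match
3 → no match
4 → match

1, 4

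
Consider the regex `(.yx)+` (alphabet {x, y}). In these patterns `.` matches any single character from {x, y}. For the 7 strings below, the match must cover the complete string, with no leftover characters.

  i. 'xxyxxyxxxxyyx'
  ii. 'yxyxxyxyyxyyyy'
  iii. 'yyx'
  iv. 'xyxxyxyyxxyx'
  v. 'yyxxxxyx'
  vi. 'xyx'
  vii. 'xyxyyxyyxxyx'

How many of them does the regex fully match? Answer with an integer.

4

i → no match
ii → no match — must end with 'yx'
iii → match
iv → match
v → no match
vi → match
vii → match
Total matched: 4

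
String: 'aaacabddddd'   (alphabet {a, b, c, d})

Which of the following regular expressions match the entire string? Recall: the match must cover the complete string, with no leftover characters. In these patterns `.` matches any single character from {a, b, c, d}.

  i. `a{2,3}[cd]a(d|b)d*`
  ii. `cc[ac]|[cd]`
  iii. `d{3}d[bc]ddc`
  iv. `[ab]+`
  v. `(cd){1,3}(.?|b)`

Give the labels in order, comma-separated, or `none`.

i → match
ii → no match
iii → no match — must start with 'd'
iv → no match
v → no match — must start with 'cd'

i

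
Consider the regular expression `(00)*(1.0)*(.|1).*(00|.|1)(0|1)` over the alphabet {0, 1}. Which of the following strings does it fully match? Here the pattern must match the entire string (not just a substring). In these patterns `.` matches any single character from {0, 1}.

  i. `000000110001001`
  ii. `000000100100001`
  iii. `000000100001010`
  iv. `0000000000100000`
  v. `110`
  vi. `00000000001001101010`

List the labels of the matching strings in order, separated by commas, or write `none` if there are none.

i, ii, iii, iv, v, vi

i → match
ii → match
iii → match
iv → match
v → match
vi → match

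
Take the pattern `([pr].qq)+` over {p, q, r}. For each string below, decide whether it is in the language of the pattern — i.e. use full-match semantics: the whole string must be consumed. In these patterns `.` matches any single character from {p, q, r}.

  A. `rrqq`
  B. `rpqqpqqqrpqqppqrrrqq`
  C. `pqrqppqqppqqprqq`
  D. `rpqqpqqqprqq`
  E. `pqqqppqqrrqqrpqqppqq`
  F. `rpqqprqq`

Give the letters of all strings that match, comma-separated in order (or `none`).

A → match
B → no match
C → no match
D → match
E → match
F → match

A, D, E, F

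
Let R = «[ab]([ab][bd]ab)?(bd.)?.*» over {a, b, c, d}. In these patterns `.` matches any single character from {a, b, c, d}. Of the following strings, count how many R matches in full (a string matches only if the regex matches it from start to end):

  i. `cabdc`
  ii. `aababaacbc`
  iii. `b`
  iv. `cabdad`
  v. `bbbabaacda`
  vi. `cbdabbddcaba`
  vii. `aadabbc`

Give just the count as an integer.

i → no match
ii → match
iii → match
iv → no match
v → match
vi → no match
vii → match
Total matched: 4

4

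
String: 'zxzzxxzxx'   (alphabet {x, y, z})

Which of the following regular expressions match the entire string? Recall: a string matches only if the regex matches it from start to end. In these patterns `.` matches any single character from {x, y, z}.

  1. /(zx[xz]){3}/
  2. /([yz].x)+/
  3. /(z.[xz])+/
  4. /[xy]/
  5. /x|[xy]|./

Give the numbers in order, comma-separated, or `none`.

1, 3

1 → match
2 → no match
3 → match
4 → no match
5 → no match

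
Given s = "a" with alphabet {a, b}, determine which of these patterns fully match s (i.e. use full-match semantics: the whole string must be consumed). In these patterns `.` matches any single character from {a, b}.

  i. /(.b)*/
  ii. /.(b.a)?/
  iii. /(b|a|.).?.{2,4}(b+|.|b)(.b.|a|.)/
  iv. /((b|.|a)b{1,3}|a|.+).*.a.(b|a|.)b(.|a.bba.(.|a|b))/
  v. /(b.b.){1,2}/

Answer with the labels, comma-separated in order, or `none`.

i → no match
ii → match
iii → no match
iv → no match
v → no match — must start with "b"

ii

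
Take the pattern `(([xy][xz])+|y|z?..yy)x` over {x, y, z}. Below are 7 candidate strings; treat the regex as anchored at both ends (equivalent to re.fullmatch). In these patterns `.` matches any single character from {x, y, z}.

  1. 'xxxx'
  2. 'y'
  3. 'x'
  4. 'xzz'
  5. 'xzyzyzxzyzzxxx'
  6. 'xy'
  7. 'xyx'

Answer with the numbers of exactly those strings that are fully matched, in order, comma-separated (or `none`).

none

1 → no match
2 → no match — must end with 'x'
3 → no match
4 → no match — must end with 'x'
5 → no match
6 → no match — must end with 'x'
7 → no match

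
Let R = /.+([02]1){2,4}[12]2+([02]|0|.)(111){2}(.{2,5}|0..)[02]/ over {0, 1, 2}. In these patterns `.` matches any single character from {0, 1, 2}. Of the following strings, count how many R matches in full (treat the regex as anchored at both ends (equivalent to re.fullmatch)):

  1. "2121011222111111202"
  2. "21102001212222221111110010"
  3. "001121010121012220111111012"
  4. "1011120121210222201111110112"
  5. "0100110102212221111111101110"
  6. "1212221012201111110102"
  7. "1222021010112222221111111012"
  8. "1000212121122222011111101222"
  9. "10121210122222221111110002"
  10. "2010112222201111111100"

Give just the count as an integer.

8

1 → match
2 → match
3 → match
4 → no match
5 → no match
6 → match
7 → match
8 → match
9 → match
10 → match
Total matched: 8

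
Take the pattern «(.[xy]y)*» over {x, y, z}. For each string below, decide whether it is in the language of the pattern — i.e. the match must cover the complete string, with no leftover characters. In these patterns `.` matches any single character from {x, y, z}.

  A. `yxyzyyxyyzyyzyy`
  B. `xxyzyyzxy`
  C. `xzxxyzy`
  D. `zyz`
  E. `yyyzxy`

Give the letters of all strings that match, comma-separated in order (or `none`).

A, B, E

A → match
B. `xxyzyyzxy` → match
C. `xzxxyzy` → no match
D. `zyz` → no match
E. `yyyzxy` → match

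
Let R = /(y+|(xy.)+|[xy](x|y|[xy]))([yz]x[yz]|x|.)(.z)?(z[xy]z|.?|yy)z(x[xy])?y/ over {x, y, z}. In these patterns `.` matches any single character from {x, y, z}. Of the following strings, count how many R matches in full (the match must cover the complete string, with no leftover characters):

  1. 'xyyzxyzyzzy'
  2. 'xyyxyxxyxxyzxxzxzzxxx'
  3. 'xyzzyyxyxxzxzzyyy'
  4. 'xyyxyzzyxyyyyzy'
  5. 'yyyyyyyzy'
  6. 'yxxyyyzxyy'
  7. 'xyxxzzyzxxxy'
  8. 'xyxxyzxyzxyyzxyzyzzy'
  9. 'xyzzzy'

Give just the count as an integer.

1 → match
2 → no match — must end with 'y'
3 → no match
4 → no match
5 → match
6 → no match
7 → no match
8 → match
9 → match
Total matched: 4

4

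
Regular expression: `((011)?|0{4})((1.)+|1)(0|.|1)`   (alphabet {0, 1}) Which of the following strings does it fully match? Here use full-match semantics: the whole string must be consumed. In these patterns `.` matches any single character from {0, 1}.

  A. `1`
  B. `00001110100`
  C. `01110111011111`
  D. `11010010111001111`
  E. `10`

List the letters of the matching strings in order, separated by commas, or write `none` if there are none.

A → no match
B → match
C → match
D → no match
E → match

B, C, E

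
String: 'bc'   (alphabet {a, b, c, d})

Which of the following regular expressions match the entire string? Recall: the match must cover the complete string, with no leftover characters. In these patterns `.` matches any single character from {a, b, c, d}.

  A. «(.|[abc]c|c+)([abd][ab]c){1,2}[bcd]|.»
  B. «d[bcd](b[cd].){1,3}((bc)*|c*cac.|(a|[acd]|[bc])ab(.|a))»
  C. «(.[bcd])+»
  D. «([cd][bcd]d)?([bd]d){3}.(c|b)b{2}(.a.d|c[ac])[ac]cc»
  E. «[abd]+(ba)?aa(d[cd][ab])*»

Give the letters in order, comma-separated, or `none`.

A → no match
B → no match — must start with 'd'
C → match
D → no match — must end with 'cc'
E → no match

C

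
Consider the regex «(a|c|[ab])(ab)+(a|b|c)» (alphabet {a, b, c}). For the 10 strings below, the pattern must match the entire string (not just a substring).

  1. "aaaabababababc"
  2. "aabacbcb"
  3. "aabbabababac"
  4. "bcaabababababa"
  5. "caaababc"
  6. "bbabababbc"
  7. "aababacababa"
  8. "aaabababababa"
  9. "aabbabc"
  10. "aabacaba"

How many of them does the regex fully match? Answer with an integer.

0

1 → no match
2 → no match
3 → no match
4 → no match
5 → no match
6 → no match
7 → no match
8 → no match
9 → no match
10 → no match
Total matched: 0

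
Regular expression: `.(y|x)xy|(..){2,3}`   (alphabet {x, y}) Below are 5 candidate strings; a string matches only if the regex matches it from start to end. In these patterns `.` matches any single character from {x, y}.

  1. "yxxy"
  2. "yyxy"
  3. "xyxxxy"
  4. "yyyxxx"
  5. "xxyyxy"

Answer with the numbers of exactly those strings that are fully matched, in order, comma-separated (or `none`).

1 → match
2 → match
3 → match
4 → match
5 → match

1, 2, 3, 4, 5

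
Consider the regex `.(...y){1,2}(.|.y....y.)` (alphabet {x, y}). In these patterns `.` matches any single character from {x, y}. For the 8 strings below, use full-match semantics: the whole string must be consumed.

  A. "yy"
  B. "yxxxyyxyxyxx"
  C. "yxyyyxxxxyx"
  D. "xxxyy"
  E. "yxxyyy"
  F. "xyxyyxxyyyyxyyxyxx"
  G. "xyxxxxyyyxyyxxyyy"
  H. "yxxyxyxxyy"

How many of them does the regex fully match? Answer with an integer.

A → no match
B → no match
C → no match
D → no match
E → match
F → no match
G → no match
H → no match
Total matched: 1

1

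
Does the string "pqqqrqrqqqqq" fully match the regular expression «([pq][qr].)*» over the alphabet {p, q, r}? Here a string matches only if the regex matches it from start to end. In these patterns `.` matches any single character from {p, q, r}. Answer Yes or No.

No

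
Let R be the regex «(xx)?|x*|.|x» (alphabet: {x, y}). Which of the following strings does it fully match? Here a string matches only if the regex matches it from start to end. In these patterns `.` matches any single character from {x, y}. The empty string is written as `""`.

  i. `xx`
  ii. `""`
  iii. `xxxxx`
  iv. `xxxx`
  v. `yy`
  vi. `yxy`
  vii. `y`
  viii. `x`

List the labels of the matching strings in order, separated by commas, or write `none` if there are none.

i → match
ii → match
iii → match
iv → match
v → no match
vi → no match
vii → match
viii → match

i, ii, iii, iv, vii, viii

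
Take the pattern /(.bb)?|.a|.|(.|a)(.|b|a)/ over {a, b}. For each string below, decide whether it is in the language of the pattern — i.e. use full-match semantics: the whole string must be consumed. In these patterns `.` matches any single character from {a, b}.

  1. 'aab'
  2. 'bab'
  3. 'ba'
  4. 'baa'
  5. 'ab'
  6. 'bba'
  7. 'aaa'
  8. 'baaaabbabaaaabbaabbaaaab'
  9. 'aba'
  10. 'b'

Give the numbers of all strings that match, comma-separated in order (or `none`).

1 → no match
2 → no match
3 → match
4 → no match
5 → match
6 → no match
7 → no match
8 → no match
9 → no match
10 → match

3, 5, 10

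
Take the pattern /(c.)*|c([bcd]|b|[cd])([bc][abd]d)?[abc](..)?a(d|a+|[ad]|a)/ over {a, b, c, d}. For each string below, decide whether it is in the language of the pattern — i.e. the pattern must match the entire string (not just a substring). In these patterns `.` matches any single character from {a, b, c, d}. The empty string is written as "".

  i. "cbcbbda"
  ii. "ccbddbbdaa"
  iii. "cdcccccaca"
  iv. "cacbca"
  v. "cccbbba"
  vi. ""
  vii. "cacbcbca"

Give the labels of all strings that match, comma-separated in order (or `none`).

ii, iii, iv, vi, vii

i → no match
ii → match
iii → match
iv → match
v → no match
vi → match
vii → match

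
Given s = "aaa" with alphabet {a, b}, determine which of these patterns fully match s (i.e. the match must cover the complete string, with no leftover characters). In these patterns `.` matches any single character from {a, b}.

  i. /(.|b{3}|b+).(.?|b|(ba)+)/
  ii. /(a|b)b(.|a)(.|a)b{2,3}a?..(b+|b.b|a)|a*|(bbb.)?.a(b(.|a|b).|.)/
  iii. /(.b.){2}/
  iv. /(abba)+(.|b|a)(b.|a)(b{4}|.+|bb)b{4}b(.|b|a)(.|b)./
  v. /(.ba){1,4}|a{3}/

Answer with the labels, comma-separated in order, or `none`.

i → match
ii → match
iii → no match
iv → no match — must start with "abba"
v → match

i, ii, v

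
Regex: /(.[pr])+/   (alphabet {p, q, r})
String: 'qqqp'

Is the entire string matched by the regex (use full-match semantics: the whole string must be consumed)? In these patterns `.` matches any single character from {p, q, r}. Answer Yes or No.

No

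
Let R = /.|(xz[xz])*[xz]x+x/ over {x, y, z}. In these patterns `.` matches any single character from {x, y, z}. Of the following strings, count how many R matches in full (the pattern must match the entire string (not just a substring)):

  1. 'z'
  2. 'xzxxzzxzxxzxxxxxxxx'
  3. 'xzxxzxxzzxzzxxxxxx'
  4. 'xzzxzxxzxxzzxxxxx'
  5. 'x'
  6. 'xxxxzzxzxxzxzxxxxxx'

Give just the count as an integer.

5

1 → match
2 → match
3 → match
4 → match
5 → match
6 → no match
Total matched: 5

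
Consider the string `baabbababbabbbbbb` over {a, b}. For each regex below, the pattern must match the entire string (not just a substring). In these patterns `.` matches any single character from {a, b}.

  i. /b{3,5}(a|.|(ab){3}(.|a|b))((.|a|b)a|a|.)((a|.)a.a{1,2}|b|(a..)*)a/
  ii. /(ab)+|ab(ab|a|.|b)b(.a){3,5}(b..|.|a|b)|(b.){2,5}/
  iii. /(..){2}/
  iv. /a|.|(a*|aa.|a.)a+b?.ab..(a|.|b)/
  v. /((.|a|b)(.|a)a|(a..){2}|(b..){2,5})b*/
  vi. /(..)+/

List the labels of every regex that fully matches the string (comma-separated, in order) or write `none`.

i → no match — must end with `a`
ii → no match
iii → no match
iv → no match
v → match
vi → no match

v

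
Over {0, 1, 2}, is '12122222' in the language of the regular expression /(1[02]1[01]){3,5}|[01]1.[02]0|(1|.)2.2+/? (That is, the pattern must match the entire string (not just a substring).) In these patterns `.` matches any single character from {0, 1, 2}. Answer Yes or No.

Yes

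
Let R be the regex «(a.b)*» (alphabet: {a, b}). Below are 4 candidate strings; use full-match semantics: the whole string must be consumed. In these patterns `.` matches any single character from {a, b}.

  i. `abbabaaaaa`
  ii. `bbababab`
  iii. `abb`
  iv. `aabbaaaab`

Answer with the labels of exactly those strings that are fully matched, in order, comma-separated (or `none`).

i → no match
ii → no match
iii → match
iv → no match

iii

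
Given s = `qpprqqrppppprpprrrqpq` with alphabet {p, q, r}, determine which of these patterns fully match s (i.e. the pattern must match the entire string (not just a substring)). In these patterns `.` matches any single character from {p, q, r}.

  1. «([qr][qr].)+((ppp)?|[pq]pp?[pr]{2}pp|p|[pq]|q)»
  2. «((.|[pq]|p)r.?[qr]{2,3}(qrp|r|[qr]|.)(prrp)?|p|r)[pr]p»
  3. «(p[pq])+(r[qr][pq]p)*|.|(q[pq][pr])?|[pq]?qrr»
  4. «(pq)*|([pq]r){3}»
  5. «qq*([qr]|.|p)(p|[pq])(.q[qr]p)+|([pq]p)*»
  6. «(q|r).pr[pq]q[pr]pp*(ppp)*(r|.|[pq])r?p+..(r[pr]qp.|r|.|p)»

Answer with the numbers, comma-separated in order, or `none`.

6

1 → no match
2 → no match — must end with `p`
3 → no match
4 → no match
5 → no match
6 → match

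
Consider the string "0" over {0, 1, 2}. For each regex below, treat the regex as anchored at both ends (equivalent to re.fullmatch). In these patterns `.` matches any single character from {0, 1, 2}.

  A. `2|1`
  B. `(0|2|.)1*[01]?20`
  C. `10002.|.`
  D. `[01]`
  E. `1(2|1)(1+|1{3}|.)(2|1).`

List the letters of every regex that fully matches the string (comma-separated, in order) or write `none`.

A → no match
B → no match — must end with "20"
C → match
D → match
E → no match — must start with "1"

C, D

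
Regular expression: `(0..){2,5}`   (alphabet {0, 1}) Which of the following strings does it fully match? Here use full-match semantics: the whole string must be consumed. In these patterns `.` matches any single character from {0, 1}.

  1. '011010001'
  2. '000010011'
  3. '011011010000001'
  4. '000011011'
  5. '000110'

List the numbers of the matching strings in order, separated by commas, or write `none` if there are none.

1, 2, 3, 4

1. '011010001' → match
2. '000010011' → match
3 → match
4. '000011011' → match
5. '000110' → no match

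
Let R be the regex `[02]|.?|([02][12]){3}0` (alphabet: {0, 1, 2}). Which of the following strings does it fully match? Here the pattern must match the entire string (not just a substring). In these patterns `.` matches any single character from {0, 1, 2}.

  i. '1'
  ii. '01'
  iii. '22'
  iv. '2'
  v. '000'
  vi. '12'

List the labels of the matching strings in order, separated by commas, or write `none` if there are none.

i, iv

i → match
ii → no match
iii → no match
iv → match
v → no match
vi → no match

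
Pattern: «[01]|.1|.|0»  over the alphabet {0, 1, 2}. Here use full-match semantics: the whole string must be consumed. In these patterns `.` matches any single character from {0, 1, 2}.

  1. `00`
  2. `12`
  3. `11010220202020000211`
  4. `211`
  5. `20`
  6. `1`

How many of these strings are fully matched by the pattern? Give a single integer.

1 → no match
2 → no match
3 → no match
4 → no match
5 → no match
6 → match
Total matched: 1

1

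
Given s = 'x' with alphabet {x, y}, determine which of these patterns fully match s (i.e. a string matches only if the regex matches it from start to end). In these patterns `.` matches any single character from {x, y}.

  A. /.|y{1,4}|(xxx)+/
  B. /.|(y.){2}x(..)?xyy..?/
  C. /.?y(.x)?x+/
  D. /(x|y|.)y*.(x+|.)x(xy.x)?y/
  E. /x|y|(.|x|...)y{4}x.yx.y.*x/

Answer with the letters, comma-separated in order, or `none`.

A, B, E

A → match
B → match
C → no match
D → no match — must end with 'y'
E → match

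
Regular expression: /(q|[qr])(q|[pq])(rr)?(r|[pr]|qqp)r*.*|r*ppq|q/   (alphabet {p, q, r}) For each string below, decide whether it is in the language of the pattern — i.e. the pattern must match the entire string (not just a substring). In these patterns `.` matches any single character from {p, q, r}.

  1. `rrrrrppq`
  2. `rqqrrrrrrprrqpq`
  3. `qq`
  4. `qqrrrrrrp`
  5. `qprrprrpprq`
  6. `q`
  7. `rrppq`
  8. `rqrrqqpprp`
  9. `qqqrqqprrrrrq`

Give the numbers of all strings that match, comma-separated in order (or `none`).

1 → match
2 → no match
3 → no match
4 → match
5 → match
6 → match
7 → match
8 → match
9 → no match

1, 4, 5, 6, 7, 8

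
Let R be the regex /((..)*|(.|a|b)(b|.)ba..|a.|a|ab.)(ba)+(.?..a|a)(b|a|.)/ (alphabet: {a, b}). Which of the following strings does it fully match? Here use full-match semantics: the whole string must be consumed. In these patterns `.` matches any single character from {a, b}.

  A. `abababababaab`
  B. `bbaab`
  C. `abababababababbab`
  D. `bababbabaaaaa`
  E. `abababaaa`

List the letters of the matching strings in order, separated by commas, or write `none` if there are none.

A → match
B → no match
C → match
D → no match
E → match

A, C, E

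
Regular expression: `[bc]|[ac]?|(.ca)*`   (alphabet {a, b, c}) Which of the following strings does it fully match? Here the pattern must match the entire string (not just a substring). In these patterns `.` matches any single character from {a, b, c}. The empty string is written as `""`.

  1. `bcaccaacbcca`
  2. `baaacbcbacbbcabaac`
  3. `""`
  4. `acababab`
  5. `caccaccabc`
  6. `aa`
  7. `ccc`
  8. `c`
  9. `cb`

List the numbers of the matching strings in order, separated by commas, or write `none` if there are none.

1 → no match
2 → no match
3 → match
4 → no match
5 → no match
6 → no match
7 → no match
8 → match
9 → no match

3, 8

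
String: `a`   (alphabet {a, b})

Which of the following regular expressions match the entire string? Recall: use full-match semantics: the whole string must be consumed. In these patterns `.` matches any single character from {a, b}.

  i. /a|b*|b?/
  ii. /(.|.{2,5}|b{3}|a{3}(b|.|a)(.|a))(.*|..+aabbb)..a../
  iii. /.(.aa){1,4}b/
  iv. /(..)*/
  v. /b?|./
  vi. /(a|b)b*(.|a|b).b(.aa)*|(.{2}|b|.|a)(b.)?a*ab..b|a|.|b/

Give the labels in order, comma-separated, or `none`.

i, v, vi

i → match
ii → no match
iii → no match — must end with `aab`
iv → no match
v → match
vi → match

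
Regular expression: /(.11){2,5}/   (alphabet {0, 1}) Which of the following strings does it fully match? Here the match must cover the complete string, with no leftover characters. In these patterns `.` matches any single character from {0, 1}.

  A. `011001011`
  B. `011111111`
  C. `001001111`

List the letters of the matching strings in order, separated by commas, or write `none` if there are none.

B

A → no match
B → match
C → no match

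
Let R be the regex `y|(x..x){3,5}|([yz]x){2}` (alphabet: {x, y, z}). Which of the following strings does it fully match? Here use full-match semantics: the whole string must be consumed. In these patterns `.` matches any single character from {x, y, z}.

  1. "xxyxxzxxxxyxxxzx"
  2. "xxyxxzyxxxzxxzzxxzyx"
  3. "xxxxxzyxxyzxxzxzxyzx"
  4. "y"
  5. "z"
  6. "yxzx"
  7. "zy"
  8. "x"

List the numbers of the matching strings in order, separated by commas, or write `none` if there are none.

1 → match
2 → match
3 → no match
4. "y" → match
5. "z" → no match
6. "yxzx" → match
7. "zy" → no match
8. "x" → no match

1, 2, 4, 6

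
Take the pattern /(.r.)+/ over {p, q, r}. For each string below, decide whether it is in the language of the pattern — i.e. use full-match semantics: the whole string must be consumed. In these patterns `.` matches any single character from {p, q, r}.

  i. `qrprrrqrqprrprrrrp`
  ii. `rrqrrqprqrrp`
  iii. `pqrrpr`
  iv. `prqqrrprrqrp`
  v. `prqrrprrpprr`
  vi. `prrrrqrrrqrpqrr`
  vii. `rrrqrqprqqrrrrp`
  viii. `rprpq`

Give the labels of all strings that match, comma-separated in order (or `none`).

i, ii, iv, v, vi, vii

i → match
ii → match
iii → no match
iv → match
v → match
vi → match
vii → match
viii → no match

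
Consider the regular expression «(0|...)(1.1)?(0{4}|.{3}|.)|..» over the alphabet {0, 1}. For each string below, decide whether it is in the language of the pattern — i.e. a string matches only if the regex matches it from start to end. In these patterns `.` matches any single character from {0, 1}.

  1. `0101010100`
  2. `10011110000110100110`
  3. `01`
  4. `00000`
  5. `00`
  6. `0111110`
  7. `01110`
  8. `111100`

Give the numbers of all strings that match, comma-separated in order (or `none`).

3, 4, 5, 6, 7, 8

1 → no match
2 → no match
3 → match
4 → match
5 → match
6 → match
7 → match
8 → match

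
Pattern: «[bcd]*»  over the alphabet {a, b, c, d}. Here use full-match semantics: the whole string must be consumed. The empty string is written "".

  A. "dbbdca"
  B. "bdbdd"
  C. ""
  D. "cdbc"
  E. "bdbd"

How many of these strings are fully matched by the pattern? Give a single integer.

A → no match
B → match
C → match
D → match
E → match
Total matched: 4

4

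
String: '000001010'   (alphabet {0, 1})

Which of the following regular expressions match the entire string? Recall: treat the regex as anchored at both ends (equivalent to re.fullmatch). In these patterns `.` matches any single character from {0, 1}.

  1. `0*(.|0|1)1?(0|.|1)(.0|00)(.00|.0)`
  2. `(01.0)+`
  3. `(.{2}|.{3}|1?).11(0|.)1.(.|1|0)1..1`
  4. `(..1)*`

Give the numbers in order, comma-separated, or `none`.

1 → match
2 → no match — must start with '01'
3 → no match — must end with '1'
4 → no match

1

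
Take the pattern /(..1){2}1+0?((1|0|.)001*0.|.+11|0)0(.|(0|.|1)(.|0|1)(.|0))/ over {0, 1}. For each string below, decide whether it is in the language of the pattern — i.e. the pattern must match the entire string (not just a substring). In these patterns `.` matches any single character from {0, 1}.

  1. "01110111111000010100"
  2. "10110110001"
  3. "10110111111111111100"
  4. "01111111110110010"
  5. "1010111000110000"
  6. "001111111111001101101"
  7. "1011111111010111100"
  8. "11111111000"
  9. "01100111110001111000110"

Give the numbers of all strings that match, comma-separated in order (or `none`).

1, 2, 3, 4, 5, 6, 7, 8, 9

1 → match
2 → match
3 → match
4 → match
5 → match
6 → match
7 → match
8 → match
9 → match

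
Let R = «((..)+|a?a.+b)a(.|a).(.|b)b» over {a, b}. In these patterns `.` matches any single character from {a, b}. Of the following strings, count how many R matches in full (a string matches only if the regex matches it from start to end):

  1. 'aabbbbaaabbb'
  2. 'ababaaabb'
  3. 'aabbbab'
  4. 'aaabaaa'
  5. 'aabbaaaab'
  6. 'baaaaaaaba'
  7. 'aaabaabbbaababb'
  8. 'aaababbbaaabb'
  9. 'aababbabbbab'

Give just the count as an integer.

1. 'aabbbbaaabbb' → no match
2. 'ababaaabb' → match
3. 'aabbbab' → no match
4. 'aaabaaa' → no match — must end with 'b'
5. 'aabbaaaab' → match
6. 'baaaaaaaba' → no match — must end with 'b'
7 → match
8 → match
9. 'aababbabbbab' → no match
Total matched: 4

4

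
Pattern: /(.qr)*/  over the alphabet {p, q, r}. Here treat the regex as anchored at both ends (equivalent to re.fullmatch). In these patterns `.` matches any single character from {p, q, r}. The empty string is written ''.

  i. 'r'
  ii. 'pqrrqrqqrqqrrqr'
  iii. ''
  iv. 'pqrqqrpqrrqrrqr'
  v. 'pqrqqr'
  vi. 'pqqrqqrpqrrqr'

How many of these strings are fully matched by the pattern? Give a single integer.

4

i. 'r' → no match
ii → match
iii. '' → match
iv → match
v. 'pqrqqr' → match
vi → no match
Total matched: 4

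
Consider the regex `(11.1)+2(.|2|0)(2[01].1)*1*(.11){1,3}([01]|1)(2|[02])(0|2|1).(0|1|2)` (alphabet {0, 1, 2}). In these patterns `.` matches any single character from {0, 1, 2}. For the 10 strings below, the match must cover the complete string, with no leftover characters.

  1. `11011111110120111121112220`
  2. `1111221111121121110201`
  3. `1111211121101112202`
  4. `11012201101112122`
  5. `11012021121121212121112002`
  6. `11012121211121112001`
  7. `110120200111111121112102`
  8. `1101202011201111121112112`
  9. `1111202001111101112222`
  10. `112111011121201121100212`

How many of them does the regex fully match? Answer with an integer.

9

1 → match
2 → match
3 → match
4 → match
5 → no match
6 → match
7 → match
8 → match
9 → match
10 → match
Total matched: 9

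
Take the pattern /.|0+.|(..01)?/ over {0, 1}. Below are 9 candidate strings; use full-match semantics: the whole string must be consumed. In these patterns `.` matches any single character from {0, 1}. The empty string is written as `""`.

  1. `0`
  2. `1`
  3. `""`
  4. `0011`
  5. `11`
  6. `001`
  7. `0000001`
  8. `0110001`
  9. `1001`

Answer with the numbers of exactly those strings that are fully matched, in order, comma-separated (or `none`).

1 → match
2 → match
3 → match
4 → no match
5 → no match
6 → match
7 → match
8 → no match
9 → match

1, 2, 3, 6, 7, 9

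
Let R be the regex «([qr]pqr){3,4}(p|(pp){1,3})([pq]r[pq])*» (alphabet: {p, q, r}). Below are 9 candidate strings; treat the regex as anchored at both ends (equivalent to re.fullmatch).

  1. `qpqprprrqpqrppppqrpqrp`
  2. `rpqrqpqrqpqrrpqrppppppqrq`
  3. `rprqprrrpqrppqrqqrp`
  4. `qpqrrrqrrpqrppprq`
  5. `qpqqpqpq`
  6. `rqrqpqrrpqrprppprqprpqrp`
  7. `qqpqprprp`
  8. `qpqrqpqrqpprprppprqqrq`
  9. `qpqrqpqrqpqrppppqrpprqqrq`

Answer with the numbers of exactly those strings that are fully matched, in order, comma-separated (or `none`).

2, 9

1 → no match
2 → match
3 → no match
4 → no match
5 → no match
6 → no match
7 → no match
8 → no match
9 → match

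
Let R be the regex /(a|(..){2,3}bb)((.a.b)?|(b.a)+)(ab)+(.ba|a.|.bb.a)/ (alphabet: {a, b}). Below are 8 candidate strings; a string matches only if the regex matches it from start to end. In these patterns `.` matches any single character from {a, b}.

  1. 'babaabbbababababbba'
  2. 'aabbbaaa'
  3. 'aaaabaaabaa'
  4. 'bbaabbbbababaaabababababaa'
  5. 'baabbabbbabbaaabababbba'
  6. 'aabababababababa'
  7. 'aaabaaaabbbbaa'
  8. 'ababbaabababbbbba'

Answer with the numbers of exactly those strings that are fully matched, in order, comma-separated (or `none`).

1, 6

1 → match
2 → no match
3 → no match
4 → no match
5 → no match
6 → match
7 → no match
8 → no match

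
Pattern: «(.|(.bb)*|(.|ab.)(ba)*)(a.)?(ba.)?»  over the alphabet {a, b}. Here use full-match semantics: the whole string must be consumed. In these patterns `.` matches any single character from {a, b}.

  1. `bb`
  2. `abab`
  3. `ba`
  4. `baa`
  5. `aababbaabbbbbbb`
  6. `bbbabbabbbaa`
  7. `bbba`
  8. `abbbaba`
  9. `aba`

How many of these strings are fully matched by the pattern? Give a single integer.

1 → no match
2 → match
3 → no match
4 → match
5 → no match
6 → match
7 → no match
8 → match
9 → match
Total matched: 5

5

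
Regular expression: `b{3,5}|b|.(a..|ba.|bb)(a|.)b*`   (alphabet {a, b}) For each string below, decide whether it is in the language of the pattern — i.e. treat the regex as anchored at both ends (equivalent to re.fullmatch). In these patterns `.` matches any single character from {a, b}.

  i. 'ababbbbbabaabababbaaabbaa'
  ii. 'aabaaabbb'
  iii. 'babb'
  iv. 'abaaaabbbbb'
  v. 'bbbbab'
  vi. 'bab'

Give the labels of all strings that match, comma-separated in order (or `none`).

none

i → no match
ii → no match
iii → no match
iv → no match
v → no match
vi → no match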